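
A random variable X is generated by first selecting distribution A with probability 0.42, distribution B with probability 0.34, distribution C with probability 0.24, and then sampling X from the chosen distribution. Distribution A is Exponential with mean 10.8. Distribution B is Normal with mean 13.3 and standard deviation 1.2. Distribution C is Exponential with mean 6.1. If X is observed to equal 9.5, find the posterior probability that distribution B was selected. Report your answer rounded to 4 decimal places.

Likelihoods f(9.5 | ·): A: 0.0384201; B: 0.00220915; C: 0.034539.
Posterior ∝ prior × likelihood. Numerator for B: 0.34·0.00220915 = 0.00075111.
Normalizing constant: 0.42·0.0384201 + 0.34·0.00220915 + 0.24·0.034539 = 0.0251769.
P(B | observation) = 0.00075111 / 0.0251769 = 0.0298333.

0.0298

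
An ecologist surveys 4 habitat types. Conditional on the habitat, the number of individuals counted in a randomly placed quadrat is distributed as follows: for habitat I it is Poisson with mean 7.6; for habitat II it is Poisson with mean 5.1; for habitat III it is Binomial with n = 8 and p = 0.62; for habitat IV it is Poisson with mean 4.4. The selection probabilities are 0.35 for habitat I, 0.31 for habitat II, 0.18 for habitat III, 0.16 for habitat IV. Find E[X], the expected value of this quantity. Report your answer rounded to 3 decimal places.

5.838

Component means — I: 7.6; II: 5.1; III: 4.96; IV: 4.4.
E[X] = 0.35·7.6 + 0.31·5.1 + 0.18·4.96 + 0.16·4.4 = 5.8378.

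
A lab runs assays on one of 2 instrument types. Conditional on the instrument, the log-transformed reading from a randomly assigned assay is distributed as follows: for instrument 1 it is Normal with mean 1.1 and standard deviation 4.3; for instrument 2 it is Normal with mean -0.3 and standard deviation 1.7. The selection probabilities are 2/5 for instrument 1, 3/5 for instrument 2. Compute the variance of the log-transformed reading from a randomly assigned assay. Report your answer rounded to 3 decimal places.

9.600

Per component, 1: μ=1.1, E[X²]=19.7; 2: μ=-0.3, E[X²]=2.98.
E[X] = 0.4·1.1 + 0.6·-0.3 = 0.26.
E[X²] = 0.4·19.7 + 0.6·2.98 = 9.668.
Var(X) = E[X²] − (E[X])² = 9.668 − 0.0676 = 9.6004.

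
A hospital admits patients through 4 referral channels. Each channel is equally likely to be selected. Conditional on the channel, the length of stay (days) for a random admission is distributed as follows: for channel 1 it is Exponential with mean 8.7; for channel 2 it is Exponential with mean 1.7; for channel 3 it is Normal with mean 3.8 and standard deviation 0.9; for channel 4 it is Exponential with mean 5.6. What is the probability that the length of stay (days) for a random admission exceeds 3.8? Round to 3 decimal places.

0.440

Conditional on each channel, P(X > 3.8): 1: 0.646113; 2: 0.106961; 3: 0.5; 4: 0.507341.
By total probability, P(X > 3.8) = 0.25·0.646113 + 0.25·0.106961 + 0.25·0.5 + 0.25·0.507341 = 0.440104.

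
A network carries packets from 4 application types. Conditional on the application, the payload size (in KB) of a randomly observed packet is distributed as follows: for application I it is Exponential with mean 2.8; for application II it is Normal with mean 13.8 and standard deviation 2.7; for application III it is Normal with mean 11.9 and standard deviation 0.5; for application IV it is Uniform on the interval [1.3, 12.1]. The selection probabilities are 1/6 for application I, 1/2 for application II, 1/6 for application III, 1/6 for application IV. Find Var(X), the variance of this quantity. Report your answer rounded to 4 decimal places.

Per component, I: μ=2.8, E[X²]=15.68; II: μ=13.8, E[X²]=197.73; III: μ=11.9, E[X²]=141.86; IV: μ=6.7, E[X²]=54.61.
E[X] = 0.166667·2.8 + 0.5·13.8 + 0.166667·11.9 + 0.166667·6.7 = 10.4667.
E[X²] = 0.166667·15.68 + 0.5·197.73 + 0.166667·141.86 + 0.166667·54.61 = 134.223.
Var(X) = E[X²] − (E[X])² = 134.223 − 109.551 = 24.6722.

24.6722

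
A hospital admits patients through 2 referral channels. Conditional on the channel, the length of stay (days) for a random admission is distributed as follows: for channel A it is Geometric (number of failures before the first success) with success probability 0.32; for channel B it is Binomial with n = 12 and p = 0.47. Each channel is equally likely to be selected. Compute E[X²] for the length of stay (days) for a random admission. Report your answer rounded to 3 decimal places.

22.978

For each component E[X²] = Var + (mean)², giving A: 11.1562; B: 34.7988.
Overall E[X²] = 0.5·11.1562 + 0.5·34.7988 = 22.9775.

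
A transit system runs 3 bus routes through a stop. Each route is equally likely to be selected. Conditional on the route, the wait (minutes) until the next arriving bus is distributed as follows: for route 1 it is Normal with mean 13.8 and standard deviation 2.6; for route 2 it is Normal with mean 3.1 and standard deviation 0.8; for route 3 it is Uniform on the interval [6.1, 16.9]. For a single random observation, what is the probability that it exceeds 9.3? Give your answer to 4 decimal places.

0.5540

Conditional on each route, P(X > 9.3): 1: 0.958254; 2: 4.66294e-15; 3: 0.703704.
By total probability, P(X > 9.3) = 0.333333·0.958254 + 0.333333·4.66294e-15 + 0.333333·0.703704 = 0.553986.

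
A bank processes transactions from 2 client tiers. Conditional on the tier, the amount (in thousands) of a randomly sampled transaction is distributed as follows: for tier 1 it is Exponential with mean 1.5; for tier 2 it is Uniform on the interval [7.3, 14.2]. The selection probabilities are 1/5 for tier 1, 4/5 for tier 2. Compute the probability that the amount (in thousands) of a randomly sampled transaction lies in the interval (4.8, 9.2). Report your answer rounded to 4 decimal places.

0.2280

Conditional on each tier, P(4.8 < X < 9.2): 1: 0.0385929; 2: 0.275362.
By total probability, P(4.8 < X < 9.2) = 0.2·0.0385929 + 0.8·0.275362 = 0.228008.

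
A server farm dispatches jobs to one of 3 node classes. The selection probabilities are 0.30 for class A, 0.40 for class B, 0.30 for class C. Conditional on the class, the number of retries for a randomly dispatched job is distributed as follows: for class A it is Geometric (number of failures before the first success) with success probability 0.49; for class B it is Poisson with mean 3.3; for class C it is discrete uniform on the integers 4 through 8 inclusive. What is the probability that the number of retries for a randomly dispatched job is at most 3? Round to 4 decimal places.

Conditional on each class, P(X ≤ 3): A: 0.932348; B: 0.580338; C: 0.
By total probability, P(X ≤ 3) = 0.3·0.932348 + 0.4·0.580338 + 0.3·0 = 0.51184.

0.5118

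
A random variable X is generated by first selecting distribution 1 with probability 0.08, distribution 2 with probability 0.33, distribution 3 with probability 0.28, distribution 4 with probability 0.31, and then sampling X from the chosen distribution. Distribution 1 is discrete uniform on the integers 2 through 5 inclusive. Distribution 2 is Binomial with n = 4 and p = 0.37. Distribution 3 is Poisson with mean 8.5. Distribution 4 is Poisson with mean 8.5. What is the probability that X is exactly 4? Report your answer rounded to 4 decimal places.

0.0523

Conditional on each component, P(X = 4): 1: 0.25; 2: 0.0187416; 3: 0.0442549; 4: 0.0442549.
By total probability, P(X = 4) = 0.08·0.25 + 0.33·0.0187416 + 0.28·0.0442549 + 0.31·0.0442549 = 0.0522951.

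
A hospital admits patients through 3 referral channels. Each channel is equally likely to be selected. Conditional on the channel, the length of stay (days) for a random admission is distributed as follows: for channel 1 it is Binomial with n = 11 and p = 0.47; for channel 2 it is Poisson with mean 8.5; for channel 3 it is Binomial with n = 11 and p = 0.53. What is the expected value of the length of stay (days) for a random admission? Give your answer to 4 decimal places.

Component means — 1: 5.17; 2: 8.5; 3: 5.83.
E[X] = 0.333333·5.17 + 0.333333·8.5 + 0.333333·5.83 = 6.5.

6.5000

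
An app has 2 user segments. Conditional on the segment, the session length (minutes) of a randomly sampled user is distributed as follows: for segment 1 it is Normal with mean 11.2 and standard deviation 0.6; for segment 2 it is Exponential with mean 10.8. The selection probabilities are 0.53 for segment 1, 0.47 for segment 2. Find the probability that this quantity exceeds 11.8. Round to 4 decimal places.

0.2417

Conditional on each segment, P(X > 11.8): 1: 0.158655; 2: 0.335346.
By total probability, P(X > 11.8) = 0.53·0.158655 + 0.47·0.335346 = 0.2417.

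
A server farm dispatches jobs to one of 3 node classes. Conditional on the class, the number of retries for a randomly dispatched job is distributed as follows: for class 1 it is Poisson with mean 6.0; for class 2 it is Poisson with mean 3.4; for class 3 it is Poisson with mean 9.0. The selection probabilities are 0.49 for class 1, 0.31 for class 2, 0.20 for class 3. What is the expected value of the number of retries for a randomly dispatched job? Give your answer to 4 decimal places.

Component means — 1: 6; 2: 3.4; 3: 9.
E[X] = 0.49·6 + 0.31·3.4 + 0.2·9 = 5.794.

5.7940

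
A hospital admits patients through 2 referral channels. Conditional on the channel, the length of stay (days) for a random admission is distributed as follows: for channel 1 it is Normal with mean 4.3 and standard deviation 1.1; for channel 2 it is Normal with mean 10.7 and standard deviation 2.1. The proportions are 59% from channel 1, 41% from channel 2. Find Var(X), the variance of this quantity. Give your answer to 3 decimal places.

12.430

Per component, 1: μ=4.3, E[X²]=19.7; 2: μ=10.7, E[X²]=118.9.
E[X] = 0.59·4.3 + 0.41·10.7 = 6.924.
E[X²] = 0.59·19.7 + 0.41·118.9 = 60.372.
Var(X) = E[X²] − (E[X])² = 60.372 − 47.9418 = 12.4302.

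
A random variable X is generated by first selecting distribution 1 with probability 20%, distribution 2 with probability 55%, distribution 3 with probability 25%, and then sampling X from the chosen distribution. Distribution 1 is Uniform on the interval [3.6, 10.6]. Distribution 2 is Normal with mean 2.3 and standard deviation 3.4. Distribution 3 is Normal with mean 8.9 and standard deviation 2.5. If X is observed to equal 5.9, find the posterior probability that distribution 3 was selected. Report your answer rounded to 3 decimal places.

0.229

Likelihoods f(5.9 | ·): 1: 0.142857; 2: 0.0669863; 3: 0.0776744.
Posterior ∝ prior × likelihood. Numerator for 3: 0.25·0.0776744 = 0.0194186.
Normalizing constant: 0.2·0.142857 + 0.55·0.0669863 + 0.25·0.0776744 = 0.0848325.
P(3 | observation) = 0.0194186 / 0.0848325 = 0.228905.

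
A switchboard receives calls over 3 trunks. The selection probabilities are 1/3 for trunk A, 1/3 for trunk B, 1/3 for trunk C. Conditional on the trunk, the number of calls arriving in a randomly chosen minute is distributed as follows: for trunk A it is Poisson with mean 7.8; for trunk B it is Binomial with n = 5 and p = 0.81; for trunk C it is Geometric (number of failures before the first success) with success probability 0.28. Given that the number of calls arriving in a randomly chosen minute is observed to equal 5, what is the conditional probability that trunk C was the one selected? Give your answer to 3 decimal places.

0.108

Likelihoods P(X=5 | ·): A: 0.0985814; B: 0.348678; C: 0.0541777.
Posterior ∝ prior × likelihood. Numerator for C: 0.333333·0.0541777 = 0.0180592.
Normalizing constant: 0.333333·0.0985814 + 0.333333·0.348678 + 0.333333·0.0541777 = 0.167146.
P(C | observation) = 0.0180592 / 0.167146 = 0.108045.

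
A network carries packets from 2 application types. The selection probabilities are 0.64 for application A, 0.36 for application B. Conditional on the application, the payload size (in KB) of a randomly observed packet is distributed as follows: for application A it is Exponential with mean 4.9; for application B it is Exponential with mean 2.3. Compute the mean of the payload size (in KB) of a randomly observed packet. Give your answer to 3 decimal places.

3.964

Component means — A: 4.9; B: 2.3.
E[X] = 0.64·4.9 + 0.36·2.3 = 3.964.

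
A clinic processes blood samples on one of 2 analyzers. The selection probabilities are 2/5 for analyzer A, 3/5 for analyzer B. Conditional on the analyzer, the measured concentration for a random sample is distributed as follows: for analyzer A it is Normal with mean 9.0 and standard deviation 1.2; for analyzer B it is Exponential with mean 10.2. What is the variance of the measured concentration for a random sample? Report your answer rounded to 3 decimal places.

63.346

Per component, A: μ=9, E[X²]=82.44; B: μ=10.2, E[X²]=208.08.
E[X] = 0.4·9 + 0.6·10.2 = 9.72.
E[X²] = 0.4·82.44 + 0.6·208.08 = 157.824.
Var(X) = E[X²] − (E[X])² = 157.824 − 94.4784 = 63.3456.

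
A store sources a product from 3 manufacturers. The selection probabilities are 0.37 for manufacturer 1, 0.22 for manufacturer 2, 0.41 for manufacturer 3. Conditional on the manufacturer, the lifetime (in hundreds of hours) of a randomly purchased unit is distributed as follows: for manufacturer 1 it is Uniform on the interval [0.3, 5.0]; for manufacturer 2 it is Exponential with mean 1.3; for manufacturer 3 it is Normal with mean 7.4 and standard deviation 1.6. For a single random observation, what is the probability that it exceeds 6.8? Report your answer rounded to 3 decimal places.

0.266

Conditional on each manufacturer, P(X > 6.8): 1: 0; 2: 0.00534941; 3: 0.64617.
By total probability, P(X > 6.8) = 0.37·0 + 0.22·0.00534941 + 0.41·0.64617 = 0.266106.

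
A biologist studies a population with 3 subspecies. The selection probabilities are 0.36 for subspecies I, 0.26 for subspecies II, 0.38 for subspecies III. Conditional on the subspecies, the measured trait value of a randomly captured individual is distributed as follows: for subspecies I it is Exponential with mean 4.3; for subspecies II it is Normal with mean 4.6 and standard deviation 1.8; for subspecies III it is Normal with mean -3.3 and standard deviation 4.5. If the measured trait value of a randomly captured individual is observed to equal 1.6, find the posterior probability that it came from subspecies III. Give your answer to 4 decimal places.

Likelihoods f(1.6 | ·): I: 0.1603; II: 0.0552651; III: 0.0490039.
Posterior ∝ prior × likelihood. Numerator for III: 0.38·0.0490039 = 0.0186215.
Normalizing constant: 0.36·0.1603 + 0.26·0.0552651 + 0.38·0.0490039 = 0.0906984.
P(III | observation) = 0.0186215 / 0.0906984 = 0.205312.

0.2053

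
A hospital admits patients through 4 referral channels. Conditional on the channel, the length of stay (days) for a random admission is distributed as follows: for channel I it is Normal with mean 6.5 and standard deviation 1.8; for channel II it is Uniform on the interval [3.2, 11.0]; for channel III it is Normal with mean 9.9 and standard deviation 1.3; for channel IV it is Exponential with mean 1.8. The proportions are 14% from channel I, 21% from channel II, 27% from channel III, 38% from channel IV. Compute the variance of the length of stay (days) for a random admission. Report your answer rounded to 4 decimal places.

Per component, I: μ=6.5, E[X²]=45.49; II: μ=7.1, E[X²]=55.48; III: μ=9.9, E[X²]=99.7; IV: μ=1.8, E[X²]=6.48.
E[X] = 0.14·6.5 + 0.21·7.1 + 0.27·9.9 + 0.38·1.8 = 5.758.
E[X²] = 0.14·45.49 + 0.21·55.48 + 0.27·99.7 + 0.38·6.48 = 47.4008.
Var(X) = E[X²] − (E[X])² = 47.4008 − 33.1546 = 14.2462.

14.2462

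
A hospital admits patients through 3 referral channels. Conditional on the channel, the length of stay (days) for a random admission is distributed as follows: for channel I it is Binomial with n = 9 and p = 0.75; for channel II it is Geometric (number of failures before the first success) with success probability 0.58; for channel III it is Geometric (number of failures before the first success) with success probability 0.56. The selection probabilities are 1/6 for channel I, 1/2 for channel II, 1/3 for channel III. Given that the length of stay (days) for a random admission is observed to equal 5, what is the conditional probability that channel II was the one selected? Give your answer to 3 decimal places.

0.144

Likelihoods P(X=5 | ·): I: 0.116798; II: 0.00758009; III: 0.00923531.
Posterior ∝ prior × likelihood. Numerator for II: 0.5·0.00758009 = 0.00379005.
Normalizing constant: 0.166667·0.116798 + 0.5·0.00758009 + 0.333333·0.00923531 = 0.0263349.
P(II | observation) = 0.00379005 / 0.0263349 = 0.143917.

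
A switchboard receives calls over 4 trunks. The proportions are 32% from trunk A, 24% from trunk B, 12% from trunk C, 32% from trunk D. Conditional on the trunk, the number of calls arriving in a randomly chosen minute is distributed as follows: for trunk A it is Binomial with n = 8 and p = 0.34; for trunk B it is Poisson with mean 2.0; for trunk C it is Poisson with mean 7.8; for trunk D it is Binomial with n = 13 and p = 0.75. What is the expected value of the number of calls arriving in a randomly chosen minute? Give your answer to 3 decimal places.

5.406

Component means — A: 2.72; B: 2; C: 7.8; D: 9.75.
E[X] = 0.32·2.72 + 0.24·2 + 0.12·7.8 + 0.32·9.75 = 5.4064.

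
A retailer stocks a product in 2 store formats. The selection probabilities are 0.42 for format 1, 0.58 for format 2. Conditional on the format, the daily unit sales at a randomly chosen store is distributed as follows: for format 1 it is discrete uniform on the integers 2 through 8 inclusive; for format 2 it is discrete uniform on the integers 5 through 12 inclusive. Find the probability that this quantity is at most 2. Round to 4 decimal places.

Conditional on each format, P(X ≤ 2): 1: 0.142857; 2: 0.
By total probability, P(X ≤ 2) = 0.42·0.142857 + 0.58·0 = 0.06.

0.0600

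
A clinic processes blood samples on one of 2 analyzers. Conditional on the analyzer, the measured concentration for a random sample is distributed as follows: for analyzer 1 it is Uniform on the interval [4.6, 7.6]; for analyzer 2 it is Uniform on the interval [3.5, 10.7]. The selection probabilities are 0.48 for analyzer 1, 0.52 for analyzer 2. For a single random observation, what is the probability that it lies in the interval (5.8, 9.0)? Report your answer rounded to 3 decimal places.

0.519

Conditional on each analyzer, P(5.8 < X < 9.0): 1: 0.6; 2: 0.444444.
By total probability, P(5.8 < X < 9.0) = 0.48·0.6 + 0.52·0.444444 = 0.519111.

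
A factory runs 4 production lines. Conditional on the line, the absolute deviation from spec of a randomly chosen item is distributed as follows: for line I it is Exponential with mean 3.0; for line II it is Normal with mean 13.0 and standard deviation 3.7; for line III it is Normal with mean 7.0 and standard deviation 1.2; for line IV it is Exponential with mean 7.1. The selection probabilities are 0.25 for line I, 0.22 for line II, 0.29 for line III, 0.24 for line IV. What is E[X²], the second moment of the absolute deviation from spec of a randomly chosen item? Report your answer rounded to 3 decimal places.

83.516

For each component E[X²] = Var + (mean)², giving I: 18; II: 182.69; III: 50.44; IV: 100.82.
Overall E[X²] = 0.25·18 + 0.22·182.69 + 0.29·50.44 + 0.24·100.82 = 83.5162.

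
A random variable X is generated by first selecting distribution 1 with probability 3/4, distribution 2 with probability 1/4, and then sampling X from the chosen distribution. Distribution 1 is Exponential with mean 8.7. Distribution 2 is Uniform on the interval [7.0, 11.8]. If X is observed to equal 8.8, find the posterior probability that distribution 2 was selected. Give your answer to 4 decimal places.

0.6242

Likelihoods f(8.8 | ·): 1: 0.0418017; 2: 0.208333.
Posterior ∝ prior × likelihood. Numerator for 2: 0.25·0.208333 = 0.0520833.
Normalizing constant: 0.75·0.0418017 + 0.25·0.208333 = 0.0834346.
P(2 | observation) = 0.0520833 / 0.0834346 = 0.624241.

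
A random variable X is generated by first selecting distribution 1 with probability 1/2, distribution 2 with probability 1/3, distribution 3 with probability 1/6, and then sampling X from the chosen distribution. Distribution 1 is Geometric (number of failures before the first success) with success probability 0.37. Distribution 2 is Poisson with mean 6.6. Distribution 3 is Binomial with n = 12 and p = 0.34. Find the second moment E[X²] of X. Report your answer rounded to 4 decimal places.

23.6937

For each component E[X²] = Var + (mean)², giving 1: 7.5011; 2: 50.16; 3: 19.3392.
Overall E[X²] = 0.5·7.5011 + 0.333333·50.16 + 0.166667·19.3392 = 23.6937.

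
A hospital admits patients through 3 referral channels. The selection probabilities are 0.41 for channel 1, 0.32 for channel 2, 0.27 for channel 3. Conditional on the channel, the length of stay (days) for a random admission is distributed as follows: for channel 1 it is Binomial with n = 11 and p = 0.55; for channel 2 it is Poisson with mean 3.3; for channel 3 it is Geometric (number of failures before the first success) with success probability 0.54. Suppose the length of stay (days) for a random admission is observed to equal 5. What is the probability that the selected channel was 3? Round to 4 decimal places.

Likelihoods P(X=5 | ·): 1: 0.193077; 2: 0.120286; 3: 0.011122.
Posterior ∝ prior × likelihood. Numerator for 3: 0.27·0.011122 = 0.00300294.
Normalizing constant: 0.41·0.193077 + 0.32·0.120286 + 0.27·0.011122 = 0.120656.
P(3 | observation) = 0.00300294 / 0.120656 = 0.0248884.

0.0249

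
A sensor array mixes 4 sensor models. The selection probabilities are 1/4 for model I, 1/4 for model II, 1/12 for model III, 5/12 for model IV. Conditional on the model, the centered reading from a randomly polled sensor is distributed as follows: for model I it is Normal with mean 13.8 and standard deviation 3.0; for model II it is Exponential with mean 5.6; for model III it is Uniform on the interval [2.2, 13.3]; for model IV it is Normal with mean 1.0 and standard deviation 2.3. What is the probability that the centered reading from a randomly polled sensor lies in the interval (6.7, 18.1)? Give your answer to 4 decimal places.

Conditional on each model, P(6.7 < X < 18.1): I: 0.915144; II: 0.262799; III: 0.594595; IV: 0.00660123.
By total probability, P(6.7 < X < 18.1) = 0.25·0.915144 + 0.25·0.262799 + 0.0833333·0.594595 + 0.416667·0.00660123 = 0.346786.

0.3468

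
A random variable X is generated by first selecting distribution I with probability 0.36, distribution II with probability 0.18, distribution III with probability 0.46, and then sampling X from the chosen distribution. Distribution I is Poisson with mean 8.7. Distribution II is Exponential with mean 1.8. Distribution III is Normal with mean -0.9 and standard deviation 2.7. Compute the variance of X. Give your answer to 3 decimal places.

Per component, I: μ=8.7, E[X²]=84.39; II: μ=1.8, E[X²]=6.48; III: μ=-0.9, E[X²]=8.1.
E[X] = 0.36·8.7 + 0.18·1.8 + 0.46·-0.9 = 3.042.
E[X²] = 0.36·84.39 + 0.18·6.48 + 0.46·8.1 = 35.2728.
Var(X) = E[X²] − (E[X])² = 35.2728 − 9.25376 = 26.019.

26.019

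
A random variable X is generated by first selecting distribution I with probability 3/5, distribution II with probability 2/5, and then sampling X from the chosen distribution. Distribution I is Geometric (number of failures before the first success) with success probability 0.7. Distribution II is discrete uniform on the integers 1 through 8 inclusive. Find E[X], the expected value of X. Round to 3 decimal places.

Component means — I: 0.428571; II: 4.5.
E[X] = 0.6·0.428571 + 0.4·4.5 = 2.05714.

2.057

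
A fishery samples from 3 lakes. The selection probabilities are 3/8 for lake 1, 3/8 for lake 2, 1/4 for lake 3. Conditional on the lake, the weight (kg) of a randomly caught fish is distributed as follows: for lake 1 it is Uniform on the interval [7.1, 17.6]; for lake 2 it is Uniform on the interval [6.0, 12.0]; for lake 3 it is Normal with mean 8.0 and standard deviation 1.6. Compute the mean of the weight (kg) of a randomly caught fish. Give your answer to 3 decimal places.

Component means — 1: 12.35; 2: 9; 3: 8.
E[X] = 0.375·12.35 + 0.375·9 + 0.25·8 = 10.0063.

10.006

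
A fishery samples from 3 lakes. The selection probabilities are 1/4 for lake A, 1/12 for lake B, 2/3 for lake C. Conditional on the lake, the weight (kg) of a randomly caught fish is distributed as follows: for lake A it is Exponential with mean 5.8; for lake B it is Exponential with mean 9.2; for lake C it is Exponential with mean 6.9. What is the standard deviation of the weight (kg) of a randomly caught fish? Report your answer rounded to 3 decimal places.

6.924

Per component, A: μ=5.8, E[X²]=67.28; B: μ=9.2, E[X²]=169.28; C: μ=6.9, E[X²]=95.22.
E[X] = 0.25·5.8 + 0.0833333·9.2 + 0.666667·6.9 = 6.81667.
E[X²] = 0.25·67.28 + 0.0833333·169.28 + 0.666667·95.22 = 94.4067.
Var(X) = E[X²] − (E[X])² = 94.4067 − 46.4669 = 47.9397.
SD(X) = √47.9397 = 6.92385.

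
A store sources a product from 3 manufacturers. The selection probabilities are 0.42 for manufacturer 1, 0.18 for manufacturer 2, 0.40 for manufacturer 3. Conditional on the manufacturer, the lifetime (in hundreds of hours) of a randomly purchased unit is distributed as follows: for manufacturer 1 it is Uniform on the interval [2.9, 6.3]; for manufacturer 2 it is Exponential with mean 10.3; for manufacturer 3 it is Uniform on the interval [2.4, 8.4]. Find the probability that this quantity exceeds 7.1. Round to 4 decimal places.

Conditional on each manufacturer, P(X > 7.1): 1: 0; 2: 0.501917; 3: 0.216667.
By total probability, P(X > 7.1) = 0.42·0 + 0.18·0.501917 + 0.4·0.216667 = 0.177012.

0.1770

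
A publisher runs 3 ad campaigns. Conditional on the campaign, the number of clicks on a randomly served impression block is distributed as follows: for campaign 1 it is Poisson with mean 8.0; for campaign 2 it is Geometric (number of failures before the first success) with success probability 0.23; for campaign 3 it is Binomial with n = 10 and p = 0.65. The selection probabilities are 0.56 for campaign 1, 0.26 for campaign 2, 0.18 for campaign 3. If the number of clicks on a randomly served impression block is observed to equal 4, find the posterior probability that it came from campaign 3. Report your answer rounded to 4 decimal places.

0.1894

Likelihoods P(X=4 | ·): 1: 0.0572523; 2: 0.080852; 3: 0.0689098.
Posterior ∝ prior × likelihood. Numerator for 3: 0.18·0.0689098 = 0.0124038.
Normalizing constant: 0.56·0.0572523 + 0.26·0.080852 + 0.18·0.0689098 = 0.0654866.
P(3 | observation) = 0.0124038 / 0.0654866 = 0.189409.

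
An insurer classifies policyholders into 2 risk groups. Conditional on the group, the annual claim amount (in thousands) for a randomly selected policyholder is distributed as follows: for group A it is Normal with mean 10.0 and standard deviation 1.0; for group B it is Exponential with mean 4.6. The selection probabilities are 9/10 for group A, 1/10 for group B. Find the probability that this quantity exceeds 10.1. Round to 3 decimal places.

Conditional on each group, P(X > 10.1): A: 0.460172; B: 0.111286.
By total probability, P(X > 10.1) = 0.9·0.460172 + 0.1·0.111286 = 0.425284.

0.425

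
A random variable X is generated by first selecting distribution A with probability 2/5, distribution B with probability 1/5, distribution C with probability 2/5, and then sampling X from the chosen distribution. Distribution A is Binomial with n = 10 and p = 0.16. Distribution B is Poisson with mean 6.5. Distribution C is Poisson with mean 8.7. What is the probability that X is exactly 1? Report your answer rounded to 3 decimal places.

Conditional on each component, P(X = 1): A: 0.333145; B: 0.00977235; C: 0.0014493.
By total probability, P(X = 1) = 0.4·0.333145 + 0.2·0.00977235 + 0.4·0.0014493 = 0.135792.

0.136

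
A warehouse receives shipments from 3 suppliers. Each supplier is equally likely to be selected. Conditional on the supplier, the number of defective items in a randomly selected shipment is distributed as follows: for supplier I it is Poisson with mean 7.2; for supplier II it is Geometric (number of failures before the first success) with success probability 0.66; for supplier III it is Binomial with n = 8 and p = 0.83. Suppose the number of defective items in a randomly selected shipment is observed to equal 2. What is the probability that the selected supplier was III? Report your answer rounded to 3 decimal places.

0.005

Likelihoods P(X=2 | ·): I: 0.0193515; II: 0.076296; III: 0.000465594.
Posterior ∝ prior × likelihood. Numerator for III: 0.333333·0.000465594 = 0.000155198.
Normalizing constant: 0.333333·0.0193515 + 0.333333·0.076296 + 0.333333·0.000465594 = 0.0320377.
P(III | observation) = 0.000155198 / 0.0320377 = 0.00484423.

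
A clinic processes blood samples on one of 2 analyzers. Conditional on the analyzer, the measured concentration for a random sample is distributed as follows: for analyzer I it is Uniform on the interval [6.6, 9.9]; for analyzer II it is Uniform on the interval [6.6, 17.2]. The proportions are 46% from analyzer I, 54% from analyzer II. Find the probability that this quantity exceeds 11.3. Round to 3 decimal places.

Conditional on each analyzer, P(X > 11.3): I: 0; II: 0.556604.
By total probability, P(X > 11.3) = 0.46·0 + 0.54·0.556604 = 0.300566.

0.301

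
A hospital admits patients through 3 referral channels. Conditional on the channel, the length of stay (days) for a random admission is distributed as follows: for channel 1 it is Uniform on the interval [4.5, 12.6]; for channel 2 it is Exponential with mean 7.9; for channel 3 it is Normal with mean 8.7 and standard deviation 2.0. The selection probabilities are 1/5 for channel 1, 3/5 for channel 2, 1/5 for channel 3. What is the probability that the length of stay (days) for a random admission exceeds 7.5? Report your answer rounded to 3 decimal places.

0.503

Conditional on each channel, P(X > 7.5): 1: 0.62963; 2: 0.386986; 3: 0.725747.
By total probability, P(X > 7.5) = 0.2·0.62963 + 0.6·0.386986 + 0.2·0.725747 = 0.503267.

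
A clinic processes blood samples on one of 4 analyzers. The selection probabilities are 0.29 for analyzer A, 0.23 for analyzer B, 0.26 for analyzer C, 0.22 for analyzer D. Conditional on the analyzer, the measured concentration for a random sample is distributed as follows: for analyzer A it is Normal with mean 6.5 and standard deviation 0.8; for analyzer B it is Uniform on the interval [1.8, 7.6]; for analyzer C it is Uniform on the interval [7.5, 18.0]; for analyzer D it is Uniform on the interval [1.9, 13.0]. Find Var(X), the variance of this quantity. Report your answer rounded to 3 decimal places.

14.562

Per component, A: μ=6.5, E[X²]=42.89; B: μ=4.7, E[X²]=24.8933; C: μ=12.75, E[X²]=171.75; D: μ=7.45, E[X²]=65.77.
E[X] = 0.29·6.5 + 0.23·4.7 + 0.26·12.75 + 0.22·7.45 = 7.92.
E[X²] = 0.29·42.89 + 0.23·24.8933 + 0.26·171.75 + 0.22·65.77 = 77.288.
Var(X) = E[X²] − (E[X])² = 77.288 − 62.7264 = 14.5616.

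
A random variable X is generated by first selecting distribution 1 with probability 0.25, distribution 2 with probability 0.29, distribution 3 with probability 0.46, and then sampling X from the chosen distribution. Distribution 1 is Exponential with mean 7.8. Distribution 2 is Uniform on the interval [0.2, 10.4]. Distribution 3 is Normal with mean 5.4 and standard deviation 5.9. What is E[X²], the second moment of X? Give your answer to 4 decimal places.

70.5066

For each component E[X²] = Var + (mean)², giving 1: 121.68; 2: 36.76; 3: 63.97.
Overall E[X²] = 0.25·121.68 + 0.29·36.76 + 0.46·63.97 = 70.5066.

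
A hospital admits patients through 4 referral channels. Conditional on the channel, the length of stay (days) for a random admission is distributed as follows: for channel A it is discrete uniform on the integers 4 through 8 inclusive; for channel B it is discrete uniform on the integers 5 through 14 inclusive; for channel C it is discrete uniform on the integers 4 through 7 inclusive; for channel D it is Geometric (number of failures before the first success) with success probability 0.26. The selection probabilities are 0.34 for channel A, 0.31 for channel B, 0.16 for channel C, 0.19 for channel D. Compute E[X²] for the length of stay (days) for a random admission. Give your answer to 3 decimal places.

52.114

For each component E[X²] = Var + (mean)², giving A: 38; B: 98.5; C: 31.5; D: 19.0473.
Overall E[X²] = 0.34·38 + 0.31·98.5 + 0.16·31.5 + 0.19·19.0473 = 52.114.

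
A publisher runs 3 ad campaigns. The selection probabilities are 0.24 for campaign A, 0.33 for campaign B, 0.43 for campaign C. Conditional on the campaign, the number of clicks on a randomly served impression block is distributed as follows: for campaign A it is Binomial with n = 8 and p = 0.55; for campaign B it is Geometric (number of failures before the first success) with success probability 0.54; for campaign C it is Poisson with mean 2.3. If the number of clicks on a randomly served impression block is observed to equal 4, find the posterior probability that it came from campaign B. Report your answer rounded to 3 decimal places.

0.066

Likelihoods P(X=4 | ·): A: 0.262663; B: 0.0241783; C: 0.116902.
Posterior ∝ prior × likelihood. Numerator for B: 0.33·0.0241783 = 0.00797883.
Normalizing constant: 0.24·0.262663 + 0.33·0.0241783 + 0.43·0.116902 = 0.121286.
P(B | observation) = 0.00797883 / 0.121286 = 0.0657853.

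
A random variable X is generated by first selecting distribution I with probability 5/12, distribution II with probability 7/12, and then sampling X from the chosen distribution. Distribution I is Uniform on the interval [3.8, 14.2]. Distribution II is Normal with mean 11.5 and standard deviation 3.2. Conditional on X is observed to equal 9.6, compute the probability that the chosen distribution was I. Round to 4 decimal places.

0.3965

Likelihoods f(9.6 | ·): I: 0.0961538; II: 0.104522.
Posterior ∝ prior × likelihood. Numerator for I: 0.416667·0.0961538 = 0.0400641.
Normalizing constant: 0.416667·0.0961538 + 0.583333·0.104522 = 0.101035.
P(I | observation) = 0.0400641 / 0.101035 = 0.396536.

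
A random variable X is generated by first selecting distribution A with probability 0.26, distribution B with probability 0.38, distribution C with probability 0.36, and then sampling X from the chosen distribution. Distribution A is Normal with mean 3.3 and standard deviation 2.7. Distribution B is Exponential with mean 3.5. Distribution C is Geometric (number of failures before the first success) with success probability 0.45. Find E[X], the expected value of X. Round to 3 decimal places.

2.628

Component means — A: 3.3; B: 3.5; C: 1.22222.
E[X] = 0.26·3.3 + 0.38·3.5 + 0.36·1.22222 = 2.628.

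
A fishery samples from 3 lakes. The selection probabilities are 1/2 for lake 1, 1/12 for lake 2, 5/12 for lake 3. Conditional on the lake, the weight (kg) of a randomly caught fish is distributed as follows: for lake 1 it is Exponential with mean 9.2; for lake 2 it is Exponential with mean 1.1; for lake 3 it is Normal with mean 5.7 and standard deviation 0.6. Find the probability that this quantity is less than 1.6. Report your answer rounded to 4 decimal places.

0.1437

Conditional on each lake, P(X < 1.6): 1: 0.15963; 2: 0.766494; 3: 4.14818e-12.
By total probability, P(X < 1.6) = 0.5·0.15963 + 0.0833333·0.766494 + 0.416667·4.14818e-12 = 0.143689.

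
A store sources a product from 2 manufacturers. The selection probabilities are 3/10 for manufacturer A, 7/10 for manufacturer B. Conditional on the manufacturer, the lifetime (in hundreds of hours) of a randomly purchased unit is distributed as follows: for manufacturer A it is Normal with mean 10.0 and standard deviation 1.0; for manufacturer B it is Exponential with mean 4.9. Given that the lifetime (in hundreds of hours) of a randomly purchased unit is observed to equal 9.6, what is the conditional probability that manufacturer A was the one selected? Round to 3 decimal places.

0.846

Likelihoods f(9.6 | ·): A: 0.36827; B: 0.0287701.
Posterior ∝ prior × likelihood. Numerator for A: 0.3·0.36827 = 0.110481.
Normalizing constant: 0.3·0.36827 + 0.7·0.0287701 = 0.13062.
P(A | observation) = 0.110481 / 0.13062 = 0.84582.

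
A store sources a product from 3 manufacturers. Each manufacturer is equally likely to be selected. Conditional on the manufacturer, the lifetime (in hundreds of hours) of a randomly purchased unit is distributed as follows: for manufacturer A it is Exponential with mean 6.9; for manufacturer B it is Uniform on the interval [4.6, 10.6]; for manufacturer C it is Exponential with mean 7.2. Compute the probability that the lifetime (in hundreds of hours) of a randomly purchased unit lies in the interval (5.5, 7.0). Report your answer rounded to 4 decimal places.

Conditional on each manufacturer, P(5.5 < X < 7.0): A: 0.088047; B: 0.25; C: 0.0876097.
By total probability, P(5.5 < X < 7.0) = 0.333333·0.088047 + 0.333333·0.25 + 0.333333·0.0876097 = 0.141886.

0.1419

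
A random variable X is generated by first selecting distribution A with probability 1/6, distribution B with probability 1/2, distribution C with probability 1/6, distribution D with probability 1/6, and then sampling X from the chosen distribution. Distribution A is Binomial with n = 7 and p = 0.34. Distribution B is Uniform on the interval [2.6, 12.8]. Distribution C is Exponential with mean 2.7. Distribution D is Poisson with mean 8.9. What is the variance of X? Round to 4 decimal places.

Per component, A: μ=2.38, E[X²]=7.2352; B: μ=7.7, E[X²]=67.96; C: μ=2.7, E[X²]=14.58; D: μ=8.9, E[X²]=88.11.
E[X] = 0.166667·2.38 + 0.5·7.7 + 0.166667·2.7 + 0.166667·8.9 = 6.18.
E[X²] = 0.166667·7.2352 + 0.5·67.96 + 0.166667·14.58 + 0.166667·88.11 = 52.3009.
Var(X) = E[X²] − (E[X])² = 52.3009 − 38.1924 = 14.1085.

14.1085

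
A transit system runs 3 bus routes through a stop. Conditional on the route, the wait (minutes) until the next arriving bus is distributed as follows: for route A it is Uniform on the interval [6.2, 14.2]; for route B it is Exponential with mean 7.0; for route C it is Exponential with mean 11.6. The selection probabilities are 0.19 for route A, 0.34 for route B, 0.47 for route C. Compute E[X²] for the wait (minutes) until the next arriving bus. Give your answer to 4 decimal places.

For each component E[X²] = Var + (mean)², giving A: 109.373; B: 98; C: 269.12.
Overall E[X²] = 0.19·109.373 + 0.34·98 + 0.47·269.12 = 180.587.

180.5873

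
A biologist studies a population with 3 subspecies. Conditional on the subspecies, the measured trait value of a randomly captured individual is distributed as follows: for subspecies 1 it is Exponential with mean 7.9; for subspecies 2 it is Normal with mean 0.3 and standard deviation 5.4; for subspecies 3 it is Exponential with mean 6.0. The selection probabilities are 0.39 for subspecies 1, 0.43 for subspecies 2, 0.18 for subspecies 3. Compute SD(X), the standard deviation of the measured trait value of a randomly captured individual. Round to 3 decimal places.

Per component, 1: μ=7.9, E[X²]=124.82; 2: μ=0.3, E[X²]=29.25; 3: μ=6, E[X²]=72.
E[X] = 0.39·7.9 + 0.43·0.3 + 0.18·6 = 4.29.
E[X²] = 0.39·124.82 + 0.43·29.25 + 0.18·72 = 74.2173.
Var(X) = E[X²] − (E[X])² = 74.2173 − 18.4041 = 55.8132.
SD(X) = √55.8132 = 7.47082.

7.471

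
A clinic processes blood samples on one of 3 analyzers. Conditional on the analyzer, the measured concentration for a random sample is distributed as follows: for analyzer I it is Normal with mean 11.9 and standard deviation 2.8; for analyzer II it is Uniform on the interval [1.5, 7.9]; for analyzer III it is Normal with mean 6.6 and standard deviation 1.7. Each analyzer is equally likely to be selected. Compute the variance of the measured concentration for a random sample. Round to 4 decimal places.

13.9967

Per component, I: μ=11.9, E[X²]=149.45; II: μ=4.7, E[X²]=25.5033; III: μ=6.6, E[X²]=46.45.
E[X] = 0.333333·11.9 + 0.333333·4.7 + 0.333333·6.6 = 7.73333.
E[X²] = 0.333333·149.45 + 0.333333·25.5033 + 0.333333·46.45 = 73.8011.
Var(X) = E[X²] − (E[X])² = 73.8011 − 59.8044 = 13.9967.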